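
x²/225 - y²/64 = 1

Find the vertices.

(-15, 0) and (15, 0)

Center (0, 0). The positive term is the x-term, so the transverse axis is horizontal; a² = 225, b² = 64.
a = 15. Vertices at (h ± a, k).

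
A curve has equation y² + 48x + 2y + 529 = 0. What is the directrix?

Only y is squared. Complete the square in y: (y + 1)² = -48(x + 11).
Vertex (-11, -1); 4p = -48 so p = -12. Opens left.
Directrix is the vertical line x = h − p = -11 − (-12) = 1.

x = 1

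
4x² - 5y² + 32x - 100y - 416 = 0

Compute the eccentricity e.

Group: 4(x² + 8x) -5(y² + 20y) = 416
Complete the square: 4(x + 4)² -5(y + 10)² = 416 + 64 - 500 = -20
Divide through by -20 to get (y + 10)²/4 - (x + 4)²/5 = 1.
Hyperbola, center (-4, -10), transverse axis vertical; a² = 4, b² = 5.
c² = a² + b² = 9, so c = 3.
e = c/a = 3/2.

e = 3/2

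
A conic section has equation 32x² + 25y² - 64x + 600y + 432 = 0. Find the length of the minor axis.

20

Rearranging, 32(x² - 2x) + 25(y² + 24y) = -432.
Complete the square in x and y: 32(x - 1)² + 25(y + 12)² = -432 + 32 + 3600 = 3200
Dividing both sides by 3200: (x - 1)²/100 + (y + 12)²/128 = 1
Ellipse, center (1, -12), major axis vertical; a² = 128, b² = 100.
b² = 100 so b = 10; the minor axis has length 2b = 20.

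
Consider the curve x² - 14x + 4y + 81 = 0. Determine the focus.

(7, -9)

Only x is squared. Complete the square in x: (x - 7)² = -4(y + 8).
Vertex (7, -8); 4p = -4 so p = -1. Opens down.
Focus is p units from the vertex along the axis: (h, k + p).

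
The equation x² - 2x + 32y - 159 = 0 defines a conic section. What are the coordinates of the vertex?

(1, 5)

Only x is squared. Complete the square in x: (x - 1)² = -32(y - 5).
Vertex (1, 5); 4p = -32 so p = -8. Opens down.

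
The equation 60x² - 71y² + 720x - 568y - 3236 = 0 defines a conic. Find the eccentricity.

Collect terms: 60(x² + 12x) -71(y² + 8y) = 3236
Complete the square in x and y: 60(x + 6)² -71(y + 4)² = 3236 + 2160 - 1136 = 4260
Divide through by 4260 to get (x + 6)²/71 - (y + 4)²/60 = 1.
Hyperbola, center (-6, -4), transverse axis horizontal; a² = 71, b² = 60.
c² = a² + b² = 131, so c = √131.
e = c/a = √131/√71 = √9301/71.

e = √9301/71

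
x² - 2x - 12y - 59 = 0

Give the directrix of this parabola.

Only x is squared. Complete the square in x: (x - 1)² = 12(y + 5).
Vertex (1, -5); 4p = 12 so p = 3. Opens up.
Directrix is the horizontal line y = k − p = -5 − (3) = -8.

y = -8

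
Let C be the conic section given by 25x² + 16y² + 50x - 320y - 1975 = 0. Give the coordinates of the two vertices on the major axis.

Group: 25(x² + 2x) + 16(y² - 20y) = 1975
Complete the square: 25(x + 1)² + 16(y - 10)² = 1975 + 25 + 1600 = 3600
Dividing both sides by 3600: (x + 1)²/144 + (y - 10)²/225 = 1
Ellipse, center (-1, 10), major axis vertical; a² = 225, b² = 144.
a = 15. Vertices at (h, k ± a).

(-1, -5) and (-1, 25)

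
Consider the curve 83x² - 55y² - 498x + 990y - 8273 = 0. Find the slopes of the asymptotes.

√4565/55 and -√4565/55

Group: 83(x² - 6x) -55(y² - 18y) = 8273
Complete the square in x and y: 83(x - 3)² -55(y - 9)² = 8273 + 747 - 4455 = 4565
Divide through by 4565 to get (x - 3)²/55 - (y - 9)²/83 = 1.
Hyperbola, center (3, 9), transverse axis horizontal; a² = 55, b² = 83.
For a horizontal hyperbola the asymptotes have slope ±b/a.
Here that is ±√83/√55 = ±√4565/55.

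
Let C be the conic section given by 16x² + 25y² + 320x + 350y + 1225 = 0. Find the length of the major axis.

20

Group: 16(x² + 20x) + 25(y² + 14y) = -1225
16(x + 10)² + 25(y + 7)² = -1225 + 1600 + 1225 = 1600
Dividing both sides by 1600: (x + 10)²/100 + (y + 7)²/64 = 1
Ellipse, center (-10, -7), major axis horizontal; a² = 100, b² = 64.
a² = 100 so a = 10; the major axis has length 2a = 20.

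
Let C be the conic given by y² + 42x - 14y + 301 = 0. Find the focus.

(-33/2, 7)

Only y is squared. Complete the square in y: (y - 7)² = -42(x + 6).
Vertex (-6, 7); 4p = -42 so p = -21/2. Opens left.
Focus is p units from the vertex along the axis: (h + p, k).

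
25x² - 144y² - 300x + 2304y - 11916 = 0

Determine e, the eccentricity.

e = 13/12

Group: 25(x² - 12x) -144(y² - 16y) = 11916
Complete the square: 25(x - 6)² -144(y - 8)² = 11916 + 900 - 9216 = 3600
Divide through by 3600 to get (x - 6)²/144 - (y - 8)²/25 = 1.
Hyperbola, center (6, 8), transverse axis horizontal; a² = 144, b² = 25.
c² = a² + b² = 169, so c = 13.
e = c/a = 13/12.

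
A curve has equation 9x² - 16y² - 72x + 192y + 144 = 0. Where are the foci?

9(x² - 8x) -16(y² - 12y) = -144
Completing the square gives 9(x - 4)² -16(y - 6)² = -144 + 144 - 576 = -576.
Dividing both sides by -576: (y - 6)²/36 - (x - 4)²/64 = 1
Hyperbola, center (4, 6), transverse axis vertical; a² = 36, b² = 64.
c² = a² + b² = 36 + 64 = 100, so c = 10.
Foci lie on the vertical axis through the center: (h, k ± c).

(4, -4) and (4, 16)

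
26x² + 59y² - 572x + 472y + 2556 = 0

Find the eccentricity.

e = √1947/59

26(x² - 22x) + 59(y² + 8y) = -2556
Complete the square in x and y: 26(x - 11)² + 59(y + 4)² = -2556 + 3146 + 944 = 1534
Divide through by 1534 to get (x - 11)²/59 + (y + 4)²/26 = 1.
Ellipse, center (11, -4), major axis horizontal; a² = 59, b² = 26.
c² = a² - b² = 33, so c = √33.
e = c/a = √33/√59 = √1947/59.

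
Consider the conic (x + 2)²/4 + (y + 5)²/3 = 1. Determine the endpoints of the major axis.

Center (-2, -5). The larger denominator 4 sits under the x-term, so the major axis is horizontal; a² = 4, b² = 3.
a = 2. Vertices at (h ± a, k).

(-4, -5) and (0, -5)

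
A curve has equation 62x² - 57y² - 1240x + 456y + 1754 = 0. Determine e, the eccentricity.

e = √6783/57

62(x² - 20x) -57(y² - 8y) = -1754
Complete the square in x and y: 62(x - 10)² -57(y - 4)² = -1754 + 6200 - 912 = 3534
Divide by 3534: (x - 10)²/57 - (y - 4)²/62 = 1
Hyperbola, center (10, 4), transverse axis horizontal; a² = 57, b² = 62.
c² = a² + b² = 119, so c = √119.
e = c/a = √119/√57 = √6783/57.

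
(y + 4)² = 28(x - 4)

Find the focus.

Vertex (4, -4); 4p = 28 so p = 7. Opens right.
Focus is p units from the vertex along the axis: (h + p, k).

(11, -4)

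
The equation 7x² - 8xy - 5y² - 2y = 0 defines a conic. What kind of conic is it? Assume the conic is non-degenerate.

A = 7, B = -8, C = -5.
Discriminant B² − 4AC = (-8)² − 4·7·(-5) = 204.
B² − 4AC > 0 ⇒ hyperbola.

hyperbola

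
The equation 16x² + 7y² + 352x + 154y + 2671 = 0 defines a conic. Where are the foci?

Group the x- and y-terms: 16(x² + 22x) + 7(y² + 22y) = -2671
16(x + 11)² + 7(y + 11)² = -2671 + 1936 + 847 = 112
Divide by 112: (x + 11)²/7 + (y + 11)²/16 = 1
Ellipse, center (-11, -11), major axis vertical; a² = 16, b² = 7.
c² = a² - b² = 16 - 7 = 9, so c = 3.
Foci lie on the vertical axis through the center: (h, k ± c).

(-11, -14) and (-11, -8)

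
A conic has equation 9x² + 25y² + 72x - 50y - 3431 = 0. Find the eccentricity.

e = 4/5

Group the x- and y-terms: 9(x² + 8x) + 25(y² - 2y) = 3431
Complete the square in x and y: 9(x + 4)² + 25(y - 1)² = 3431 + 144 + 25 = 3600
Dividing both sides by 3600: (x + 4)²/400 + (y - 1)²/144 = 1
Ellipse, center (-4, 1), major axis horizontal; a² = 400, b² = 144.
c² = a² - b² = 256, so c = 16.
e = c/a = 16/20 = 4/5.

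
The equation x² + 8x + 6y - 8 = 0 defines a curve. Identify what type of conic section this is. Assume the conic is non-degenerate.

parabola

No xy term. Coefficients of x² and y² are A = 1, C = 0.
Exactly one squared variable ⇒ parabola.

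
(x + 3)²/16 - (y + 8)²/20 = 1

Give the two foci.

Center (-3, -8). The positive term is the x-term, so the transverse axis is horizontal; a² = 16, b² = 20.
c² = a² + b² = 16 + 20 = 36, so c = 6.
Foci lie on the horizontal axis through the center: (h ± c, k).

(-9, -8) and (3, -8)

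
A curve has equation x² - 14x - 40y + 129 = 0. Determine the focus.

(7, 12)

Only x is squared. Complete the square in x: (x - 7)² = 40(y - 2).
Vertex (7, 2); 4p = 40 so p = 10. Opens up.
Focus is p units from the vertex along the axis: (h, k + p).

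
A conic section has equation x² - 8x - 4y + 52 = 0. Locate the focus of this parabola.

Only x is squared. Complete the square in x: (x - 4)² = 4(y - 9).
Vertex (4, 9); 4p = 4 so p = 1. Opens up.
Focus is p units from the vertex along the axis: (h, k + p).

(4, 10)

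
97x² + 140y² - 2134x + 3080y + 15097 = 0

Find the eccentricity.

e = √1505/70

Group: 97(x² - 22x) + 140(y² + 22y) = -15097
Completing the square gives 97(x - 11)² + 140(y + 11)² = -15097 + 11737 + 16940 = 13580.
Dividing both sides by 13580: (x - 11)²/140 + (y + 11)²/97 = 1
Ellipse, center (11, -11), major axis horizontal; a² = 140, b² = 97.
c² = a² - b² = 43, so c = √43.
e = c/a = √43/2√35 = √1505/70.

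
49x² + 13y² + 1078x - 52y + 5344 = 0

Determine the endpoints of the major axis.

(-11, -5) and (-11, 9)

Collect terms: 49(x² + 22x) + 13(y² - 4y) = -5344
Complete the square: 49(x + 11)² + 13(y - 2)² = -5344 + 5929 + 52 = 637
Divide by 637: (x + 11)²/13 + (y - 2)²/49 = 1
Ellipse, center (-11, 2), major axis vertical; a² = 49, b² = 13.
a = 7. Vertices at (h, k ± a).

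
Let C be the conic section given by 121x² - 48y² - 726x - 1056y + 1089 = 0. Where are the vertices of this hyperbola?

(3, -22) and (3, 0)

Group: 121(x² - 6x) -48(y² + 22y) = -1089
Complete the square in x and y: 121(x - 3)² -48(y + 11)² = -1089 + 1089 - 5808 = -5808
Divide through by -5808 to get (y + 11)²/121 - (x - 3)²/48 = 1.
Hyperbola, center (3, -11), transverse axis vertical; a² = 121, b² = 48.
a = 11. Vertices at (h, k ± a).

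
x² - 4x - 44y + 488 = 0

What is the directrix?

y = 0

Only x is squared. Complete the square in x: (x - 2)² = 44(y - 11).
Vertex (2, 11); 4p = 44 so p = 11. Opens up.
Directrix is the horizontal line y = k − p = 11 − (11) = 0.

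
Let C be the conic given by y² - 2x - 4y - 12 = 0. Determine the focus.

Only y is squared. Complete the square in y: (y - 2)² = 2(x + 8).
Vertex (-8, 2); 4p = 2 so p = 1/2. Opens right.
Focus is p units from the vertex along the axis: (h + p, k).

(-15/2, 2)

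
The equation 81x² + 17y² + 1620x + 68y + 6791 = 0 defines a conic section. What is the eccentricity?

Collect terms: 81(x² + 20x) + 17(y² + 4y) = -6791
Completing the square gives 81(x + 10)² + 17(y + 2)² = -6791 + 8100 + 68 = 1377.
Dividing both sides by 1377: (x + 10)²/17 + (y + 2)²/81 = 1
Ellipse, center (-10, -2), major axis vertical; a² = 81, b² = 17.
c² = a² - b² = 64, so c = 8.
e = c/a = 8/9.

e = 8/9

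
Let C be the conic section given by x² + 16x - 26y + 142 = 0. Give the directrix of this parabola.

y = -7/2

Only x is squared. Complete the square in x: (x + 8)² = 26(y - 3).
Vertex (-8, 3); 4p = 26 so p = 13/2. Opens up.
Directrix is the horizontal line y = k − p = 3 − (13/2) = -7/2.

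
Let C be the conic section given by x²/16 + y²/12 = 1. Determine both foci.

(-2, 0) and (2, 0)

Center (0, 0). The larger denominator 16 sits under the x-term, so the major axis is horizontal; a² = 16, b² = 12.
c² = a² - b² = 16 - 12 = 4, so c = 2.
Foci lie on the horizontal axis through the center: (h ± c, k).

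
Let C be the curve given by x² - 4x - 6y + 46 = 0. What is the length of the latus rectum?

Only x is squared. Complete the square in x: (x - 2)² = 6(y - 7).
Vertex (2, 7); 4p = 6 so p = 3/2. Opens up.
Latus rectum length = |4p| = 6.

6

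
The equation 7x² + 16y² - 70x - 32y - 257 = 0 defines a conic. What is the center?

(5, 1)

Group: 7(x² - 10x) + 16(y² - 2y) = 257
Complete the square in x and y: 7(x - 5)² + 16(y - 1)² = 257 + 175 + 16 = 448
Divide by 448: (x - 5)²/64 + (y - 1)²/28 = 1
Ellipse with center (5, 1).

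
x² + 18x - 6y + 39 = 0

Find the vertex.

(-9, -7)

Only x is squared. Complete the square in x: (x + 9)² = 6(y + 7).
Vertex (-9, -7); 4p = 6 so p = 3/2. Opens up.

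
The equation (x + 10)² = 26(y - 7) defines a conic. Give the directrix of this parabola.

Vertex (-10, 7); 4p = 26 so p = 13/2. Opens up.
Directrix is the horizontal line y = k − p = 7 − (13/2) = 1/2.

y = 1/2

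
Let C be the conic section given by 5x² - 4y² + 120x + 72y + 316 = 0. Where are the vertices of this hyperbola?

5(x² + 24x) -4(y² - 18y) = -316
5(x + 12)² -4(y - 9)² = -316 + 720 - 324 = 80
Dividing both sides by 80: (x + 12)²/16 - (y - 9)²/20 = 1
Hyperbola, center (-12, 9), transverse axis horizontal; a² = 16, b² = 20.
a = 4. Vertices at (h ± a, k).

(-16, 9) and (-8, 9)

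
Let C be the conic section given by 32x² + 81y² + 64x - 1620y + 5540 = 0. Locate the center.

Rearranging, 32(x² + 2x) + 81(y² - 20y) = -5540.
32(x + 1)² + 81(y - 10)² = -5540 + 32 + 8100 = 2592
Divide by 2592: (x + 1)²/81 + (y - 10)²/32 = 1
Ellipse with center (-1, 10).

(-1, 10)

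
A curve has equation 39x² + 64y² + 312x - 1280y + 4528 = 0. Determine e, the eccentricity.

e = 5/8

Group the x- and y-terms: 39(x² + 8x) + 64(y² - 20y) = -4528
Complete the square in x and y: 39(x + 4)² + 64(y - 10)² = -4528 + 624 + 6400 = 2496
Divide through by 2496 to get (x + 4)²/64 + (y - 10)²/39 = 1.
Ellipse, center (-4, 10), major axis horizontal; a² = 64, b² = 39.
c² = a² - b² = 25, so c = 5.
e = c/a = 5/8.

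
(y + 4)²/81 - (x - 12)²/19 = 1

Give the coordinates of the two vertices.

Center (12, -4). The positive term is the y-term, so the transverse axis is vertical; a² = 81, b² = 19.
a = 9. Vertices at (h, k ± a).

(12, -13) and (12, 5)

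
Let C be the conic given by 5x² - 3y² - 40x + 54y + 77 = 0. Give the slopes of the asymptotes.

Rearranging, 5(x² - 8x) -3(y² - 18y) = -77.
Complete the square in x and y: 5(x - 4)² -3(y - 9)² = -77 + 80 - 243 = -240
Divide through by -240 to get (y - 9)²/80 - (x - 4)²/48 = 1.
Hyperbola, center (4, 9), transverse axis vertical; a² = 80, b² = 48.
For a vertical hyperbola the asymptotes have slope ±a/b.
Here that is ±4√5/4√3 = ±√15/3.

√15/3 and -√15/3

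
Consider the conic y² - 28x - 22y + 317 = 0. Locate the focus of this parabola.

(14, 11)

Only y is squared. Complete the square in y: (y - 11)² = 28(x - 7).
Vertex (7, 11); 4p = 28 so p = 7. Opens right.
Focus is p units from the vertex along the axis: (h + p, k).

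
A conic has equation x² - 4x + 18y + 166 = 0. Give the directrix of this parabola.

Only x is squared. Complete the square in x: (x - 2)² = -18(y + 9).
Vertex (2, -9); 4p = -18 so p = -9/2. Opens down.
Directrix is the horizontal line y = k − p = -9 − (-9/2) = -9/2.

y = -9/2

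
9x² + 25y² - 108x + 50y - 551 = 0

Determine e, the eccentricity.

e = 4/5

Collect terms: 9(x² - 12x) + 25(y² + 2y) = 551
9(x - 6)² + 25(y + 1)² = 551 + 324 + 25 = 900
Divide through by 900 to get (x - 6)²/100 + (y + 1)²/36 = 1.
Ellipse, center (6, -1), major axis horizontal; a² = 100, b² = 36.
c² = a² - b² = 64, so c = 8.
e = c/a = 8/10 = 4/5.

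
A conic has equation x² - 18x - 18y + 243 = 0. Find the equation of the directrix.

y = 9/2

Only x is squared. Complete the square in x: (x - 9)² = 18(y - 9).
Vertex (9, 9); 4p = 18 so p = 9/2. Opens up.
Directrix is the horizontal line y = k − p = 9 − (9/2) = 9/2.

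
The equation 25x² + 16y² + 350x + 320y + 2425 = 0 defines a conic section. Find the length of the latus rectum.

32/5

Rearranging, 25(x² + 14x) + 16(y² + 20y) = -2425.
Complete the square in x and y: 25(x + 7)² + 16(y + 10)² = -2425 + 1225 + 1600 = 400
Divide by 400: (x + 7)²/16 + (y + 10)²/25 = 1
Ellipse, center (-7, -10), major axis vertical; a² = 25, b² = 16.
Latus rectum length = 2b²/a = 2·16/5 = 32/5.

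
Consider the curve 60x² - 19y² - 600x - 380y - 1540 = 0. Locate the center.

Rearranging, 60(x² - 10x) -19(y² + 20y) = 1540.
Completing the square gives 60(x - 5)² -19(y + 10)² = 1540 + 1500 - 1900 = 1140.
Divide through by 1140 to get (x - 5)²/19 - (y + 10)²/60 = 1.
Hyperbola with center (5, -10).

(5, -10)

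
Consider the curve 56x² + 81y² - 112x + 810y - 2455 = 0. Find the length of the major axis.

18

Rearranging, 56(x² - 2x) + 81(y² + 10y) = 2455.
56(x - 1)² + 81(y + 5)² = 2455 + 56 + 2025 = 4536
Divide by 4536: (x - 1)²/81 + (y + 5)²/56 = 1
Ellipse, center (1, -5), major axis horizontal; a² = 81, b² = 56.
a² = 81 so a = 9; the major axis has length 2a = 18.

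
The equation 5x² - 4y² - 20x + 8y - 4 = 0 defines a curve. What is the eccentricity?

e = 3/2

Rearranging, 5(x² - 4x) -4(y² - 2y) = 4.
Complete the square: 5(x - 2)² -4(y - 1)² = 4 + 20 - 4 = 20
Dividing both sides by 20: (x - 2)²/4 - (y - 1)²/5 = 1
Hyperbola, center (2, 1), transverse axis horizontal; a² = 4, b² = 5.
c² = a² + b² = 9, so c = 3.
e = c/a = 3/2.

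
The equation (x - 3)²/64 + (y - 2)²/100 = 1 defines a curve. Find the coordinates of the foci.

Center (3, 2). The larger denominator 100 sits under the y-term, so the major axis is vertical; a² = 100, b² = 64.
c² = a² - b² = 100 - 64 = 36, so c = 6.
Foci lie on the vertical axis through the center: (h, k ± c).

(3, -4) and (3, 8)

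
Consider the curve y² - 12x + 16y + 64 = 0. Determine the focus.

Only y is squared. Complete the square in y: (y + 8)² = 12x.
Vertex (0, -8); 4p = 12 so p = 3. Opens right.
Focus is p units from the vertex along the axis: (h + p, k).

(3, -8)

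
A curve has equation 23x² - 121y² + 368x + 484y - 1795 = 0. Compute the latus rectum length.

46/11

Group the x- and y-terms: 23(x² + 16x) -121(y² - 4y) = 1795
Complete the square in x and y: 23(x + 8)² -121(y - 2)² = 1795 + 1472 - 484 = 2783
Divide through by 2783 to get (x + 8)²/121 - (y - 2)²/23 = 1.
Hyperbola, center (-8, 2), transverse axis horizontal; a² = 121, b² = 23.
Latus rectum length = 2b²/a = 2·23/11 = 46/11.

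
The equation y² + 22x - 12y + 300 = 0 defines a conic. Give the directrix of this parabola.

x = -13/2

Only y is squared. Complete the square in y: (y - 6)² = -22(x + 12).
Vertex (-12, 6); 4p = -22 so p = -11/2. Opens left.
Directrix is the vertical line x = h − p = -12 − (-11/2) = -13/2.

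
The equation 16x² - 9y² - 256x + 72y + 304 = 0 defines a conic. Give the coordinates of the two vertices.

Group: 16(x² - 16x) -9(y² - 8y) = -304
Completing the square gives 16(x - 8)² -9(y - 4)² = -304 + 1024 - 144 = 576.
Divide through by 576 to get (x - 8)²/36 - (y - 4)²/64 = 1.
Hyperbola, center (8, 4), transverse axis horizontal; a² = 36, b² = 64.
a = 6. Vertices at (h ± a, k).

(2, 4) and (14, 4)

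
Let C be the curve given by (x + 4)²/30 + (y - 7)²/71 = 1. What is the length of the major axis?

Center (-4, 7). The larger denominator 71 sits under the y-term, so the major axis is vertical; a² = 71, b² = 30.
a² = 71 so a = √71; the major axis has length 2a = 2√71.

2√71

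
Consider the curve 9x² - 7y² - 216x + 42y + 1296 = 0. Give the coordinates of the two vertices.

Group the x- and y-terms: 9(x² - 24x) -7(y² - 6y) = -1296
Complete the square in x and y: 9(x - 12)² -7(y - 3)² = -1296 + 1296 - 63 = -63
Dividing both sides by -63: (y - 3)²/9 - (x - 12)²/7 = 1
Hyperbola, center (12, 3), transverse axis vertical; a² = 9, b² = 7.
a = 3. Vertices at (h, k ± a).

(12, 0) and (12, 6)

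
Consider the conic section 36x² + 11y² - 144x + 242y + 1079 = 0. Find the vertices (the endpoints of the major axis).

(2, -17) and (2, -5)

Rearranging, 36(x² - 4x) + 11(y² + 22y) = -1079.
Completing the square gives 36(x - 2)² + 11(y + 11)² = -1079 + 144 + 1331 = 396.
Divide by 396: (x - 2)²/11 + (y + 11)²/36 = 1
Ellipse, center (2, -11), major axis vertical; a² = 36, b² = 11.
a = 6. Vertices at (h, k ± a).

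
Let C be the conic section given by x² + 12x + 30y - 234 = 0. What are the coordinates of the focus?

Only x is squared. Complete the square in x: (x + 6)² = -30(y - 9).
Vertex (-6, 9); 4p = -30 so p = -15/2. Opens down.
Focus is p units from the vertex along the axis: (h, k + p).

(-6, 3/2)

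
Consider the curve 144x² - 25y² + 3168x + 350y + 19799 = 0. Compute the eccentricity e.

e = 13/12

Group the x- and y-terms: 144(x² + 22x) -25(y² - 14y) = -19799
Complete the square in x and y: 144(x + 11)² -25(y - 7)² = -19799 + 17424 - 1225 = -3600
Dividing both sides by -3600: (y - 7)²/144 - (x + 11)²/25 = 1
Hyperbola, center (-11, 7), transverse axis vertical; a² = 144, b² = 25.
c² = a² + b² = 169, so c = 13.
e = c/a = 13/12.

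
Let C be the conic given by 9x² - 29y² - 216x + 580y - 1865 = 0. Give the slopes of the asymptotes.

3√29/29 and -3√29/29

9(x² - 24x) -29(y² - 20y) = 1865
Complete the square in x and y: 9(x - 12)² -29(y - 10)² = 1865 + 1296 - 2900 = 261
Divide through by 261 to get (x - 12)²/29 - (y - 10)²/9 = 1.
Hyperbola, center (12, 10), transverse axis horizontal; a² = 29, b² = 9.
For a horizontal hyperbola the asymptotes have slope ±b/a.
Here that is ±3/√29 = ±3√29/29.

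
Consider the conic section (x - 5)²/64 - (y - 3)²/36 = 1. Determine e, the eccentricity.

Center (5, 3). The positive term is the x-term, so the transverse axis is horizontal; a² = 64, b² = 36.
c² = a² + b² = 100, so c = 10.
e = c/a = 10/8 = 5/4.

e = 5/4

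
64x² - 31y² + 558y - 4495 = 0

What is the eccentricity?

Group the x- and y-terms: 64x² -31(y² - 18y) = 4495
64x² -31(y - 9)² = 4495 + 0 - 2511 = 1984
Divide through by 1984 to get x²/31 - (y - 9)²/64 = 1.
Hyperbola, center (0, 9), transverse axis horizontal; a² = 31, b² = 64.
c² = a² + b² = 95, so c = √95.
e = c/a = √95/√31 = √2945/31.

e = √2945/31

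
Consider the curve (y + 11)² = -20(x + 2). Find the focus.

Vertex (-2, -11); 4p = -20 so p = -5. Opens left.
Focus is p units from the vertex along the axis: (h + p, k).

(-7, -11)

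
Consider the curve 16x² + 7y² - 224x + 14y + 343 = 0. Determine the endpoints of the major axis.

(7, -9) and (7, 7)

16(x² - 14x) + 7(y² + 2y) = -343
Complete the square in x and y: 16(x - 7)² + 7(y + 1)² = -343 + 784 + 7 = 448
Divide through by 448 to get (x - 7)²/28 + (y + 1)²/64 = 1.
Ellipse, center (7, -1), major axis vertical; a² = 64, b² = 28.
a = 8. Vertices at (h, k ± a).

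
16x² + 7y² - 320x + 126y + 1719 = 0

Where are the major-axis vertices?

(10, -17) and (10, -1)

Group the x- and y-terms: 16(x² - 20x) + 7(y² + 18y) = -1719
Complete the square in x and y: 16(x - 10)² + 7(y + 9)² = -1719 + 1600 + 567 = 448
Dividing both sides by 448: (x - 10)²/28 + (y + 9)²/64 = 1
Ellipse, center (10, -9), major axis vertical; a² = 64, b² = 28.
a = 8. Vertices at (h, k ± a).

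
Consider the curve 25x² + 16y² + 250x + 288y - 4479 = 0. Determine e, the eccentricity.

e = 3/5

Group: 25(x² + 10x) + 16(y² + 18y) = 4479
Completing the square gives 25(x + 5)² + 16(y + 9)² = 4479 + 625 + 1296 = 6400.
Divide through by 6400 to get (x + 5)²/256 + (y + 9)²/400 = 1.
Ellipse, center (-5, -9), major axis vertical; a² = 400, b² = 256.
c² = a² - b² = 144, so c = 12.
e = c/a = 12/20 = 3/5.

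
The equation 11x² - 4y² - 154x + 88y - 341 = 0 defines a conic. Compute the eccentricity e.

e = √15/2

Group: 11(x² - 14x) -4(y² - 22y) = 341
Complete the square in x and y: 11(x - 7)² -4(y - 11)² = 341 + 539 - 484 = 396
Divide by 396: (x - 7)²/36 - (y - 11)²/99 = 1
Hyperbola, center (7, 11), transverse axis horizontal; a² = 36, b² = 99.
c² = a² + b² = 135, so c = 3√15.
e = c/a = 3√15/6 = √15/2.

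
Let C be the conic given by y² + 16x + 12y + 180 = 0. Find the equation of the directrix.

Only y is squared. Complete the square in y: (y + 6)² = -16(x + 9).
Vertex (-9, -6); 4p = -16 so p = -4. Opens left.
Directrix is the vertical line x = h − p = -9 − (-4) = -5.

x = -5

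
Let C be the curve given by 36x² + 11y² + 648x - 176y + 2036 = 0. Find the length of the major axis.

24

Collect terms: 36(x² + 18x) + 11(y² - 16y) = -2036
Complete the square in x and y: 36(x + 9)² + 11(y - 8)² = -2036 + 2916 + 704 = 1584
Divide through by 1584 to get (x + 9)²/44 + (y - 8)²/144 = 1.
Ellipse, center (-9, 8), major axis vertical; a² = 144, b² = 44.
a² = 144 so a = 12; the major axis has length 2a = 24.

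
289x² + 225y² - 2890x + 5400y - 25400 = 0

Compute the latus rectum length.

450/17

Collect terms: 289(x² - 10x) + 225(y² + 24y) = 25400
Completing the square gives 289(x - 5)² + 225(y + 12)² = 25400 + 7225 + 32400 = 65025.
Dividing both sides by 65025: (x - 5)²/225 + (y + 12)²/289 = 1
Ellipse, center (5, -12), major axis vertical; a² = 289, b² = 225.
Latus rectum length = 2b²/a = 2·225/17 = 450/17.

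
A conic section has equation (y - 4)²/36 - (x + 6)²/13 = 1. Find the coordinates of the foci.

(-6, -3) and (-6, 11)

Center (-6, 4). The positive term is the y-term, so the transverse axis is vertical; a² = 36, b² = 13.
c² = a² + b² = 36 + 13 = 49, so c = 7.
Foci lie on the vertical axis through the center: (h, k ± c).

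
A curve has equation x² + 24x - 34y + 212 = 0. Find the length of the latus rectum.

34

Only x is squared. Complete the square in x: (x + 12)² = 34(y - 2).
Vertex (-12, 2); 4p = 34 so p = 17/2. Opens up.
Latus rectum length = |4p| = 34.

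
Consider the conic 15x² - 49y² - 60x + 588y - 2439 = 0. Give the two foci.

Rearranging, 15(x² - 4x) -49(y² - 12y) = 2439.
15(x - 2)² -49(y - 6)² = 2439 + 60 - 1764 = 735
Dividing both sides by 735: (x - 2)²/49 - (y - 6)²/15 = 1
Hyperbola, center (2, 6), transverse axis horizontal; a² = 49, b² = 15.
c² = a² + b² = 49 + 15 = 64, so c = 8.
Foci lie on the horizontal axis through the center: (h ± c, k).

(-6, 6) and (10, 6)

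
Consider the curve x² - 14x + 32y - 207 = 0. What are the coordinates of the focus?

Only x is squared. Complete the square in x: (x - 7)² = -32(y - 8).
Vertex (7, 8); 4p = -32 so p = -8. Opens down.
Focus is p units from the vertex along the axis: (h, k + p).

(7, 0)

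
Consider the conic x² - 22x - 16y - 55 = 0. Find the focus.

Only x is squared. Complete the square in x: (x - 11)² = 16(y + 11).
Vertex (11, -11); 4p = 16 so p = 4. Opens up.
Focus is p units from the vertex along the axis: (h, k + p).

(11, -7)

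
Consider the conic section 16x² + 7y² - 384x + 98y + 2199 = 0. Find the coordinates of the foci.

Collect terms: 16(x² - 24x) + 7(y² + 14y) = -2199
Complete the square in x and y: 16(x - 12)² + 7(y + 7)² = -2199 + 2304 + 343 = 448
Dividing both sides by 448: (x - 12)²/28 + (y + 7)²/64 = 1
Ellipse, center (12, -7), major axis vertical; a² = 64, b² = 28.
c² = a² - b² = 64 - 28 = 36, so c = 6.
Foci lie on the vertical axis through the center: (h, k ± c).

(12, -13) and (12, -1)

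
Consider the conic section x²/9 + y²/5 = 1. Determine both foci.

Center (0, 0). The larger denominator 9 sits under the x-term, so the major axis is horizontal; a² = 9, b² = 5.
c² = a² - b² = 9 - 5 = 4, so c = 2.
Foci lie on the horizontal axis through the center: (h ± c, k).

(-2, 0) and (2, 0)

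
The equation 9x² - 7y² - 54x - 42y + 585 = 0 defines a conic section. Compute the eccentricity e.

Rearranging, 9(x² - 6x) -7(y² + 6y) = -585.
Complete the square: 9(x - 3)² -7(y + 3)² = -585 + 81 - 63 = -567
Divide through by -567 to get (y + 3)²/81 - (x - 3)²/63 = 1.
Hyperbola, center (3, -3), transverse axis vertical; a² = 81, b² = 63.
c² = a² + b² = 144, so c = 12.
e = c/a = 12/9 = 4/3.

e = 4/3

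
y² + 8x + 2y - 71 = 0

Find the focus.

(7, -1)

Only y is squared. Complete the square in y: (y + 1)² = -8(x - 9).
Vertex (9, -1); 4p = -8 so p = -2. Opens left.
Focus is p units from the vertex along the axis: (h + p, k).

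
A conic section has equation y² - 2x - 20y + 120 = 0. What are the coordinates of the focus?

(21/2, 10)

Only y is squared. Complete the square in y: (y - 10)² = 2(x - 10).
Vertex (10, 10); 4p = 2 so p = 1/2. Opens right.
Focus is p units from the vertex along the axis: (h + p, k).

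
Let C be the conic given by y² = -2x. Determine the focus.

(-1/2, 0)

Vertex (0, 0); 4p = -2 so p = -1/2. Opens left.
Focus is p units from the vertex along the axis: (h + p, k).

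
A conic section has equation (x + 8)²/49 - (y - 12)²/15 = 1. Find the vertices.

(-15, 12) and (-1, 12)

Center (-8, 12). The positive term is the x-term, so the transverse axis is horizontal; a² = 49, b² = 15.
a = 7. Vertices at (h ± a, k).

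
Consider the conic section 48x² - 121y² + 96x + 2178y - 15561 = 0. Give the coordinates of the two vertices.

(-12, 9) and (10, 9)

Collect terms: 48(x² + 2x) -121(y² - 18y) = 15561
48(x + 1)² -121(y - 9)² = 15561 + 48 - 9801 = 5808
Dividing both sides by 5808: (x + 1)²/121 - (y - 9)²/48 = 1
Hyperbola, center (-1, 9), transverse axis horizontal; a² = 121, b² = 48.
a = 11. Vertices at (h ± a, k).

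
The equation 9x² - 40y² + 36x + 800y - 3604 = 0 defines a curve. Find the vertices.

(-2, 7) and (-2, 13)

Group: 9(x² + 4x) -40(y² - 20y) = 3604
Complete the square in x and y: 9(x + 2)² -40(y - 10)² = 3604 + 36 - 4000 = -360
Divide through by -360 to get (y - 10)²/9 - (x + 2)²/40 = 1.
Hyperbola, center (-2, 10), transverse axis vertical; a² = 9, b² = 40.
a = 3. Vertices at (h, k ± a).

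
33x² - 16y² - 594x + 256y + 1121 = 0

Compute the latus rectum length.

33/2

Collect terms: 33(x² - 18x) -16(y² - 16y) = -1121
Completing the square gives 33(x - 9)² -16(y - 8)² = -1121 + 2673 - 1024 = 528.
Dividing both sides by 528: (x - 9)²/16 - (y - 8)²/33 = 1
Hyperbola, center (9, 8), transverse axis horizontal; a² = 16, b² = 33.
Latus rectum length = 2b²/a = 2·33/4 = 33/2.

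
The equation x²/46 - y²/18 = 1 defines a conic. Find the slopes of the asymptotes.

3√23/23 and -3√23/23

Center (0, 0). The positive term is the x-term, so the transverse axis is horizontal; a² = 46, b² = 18.
For a horizontal hyperbola the asymptotes have slope ±b/a.
Here that is ±3√2/√46 = ±3√23/23.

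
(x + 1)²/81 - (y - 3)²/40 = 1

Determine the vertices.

Center (-1, 3). The positive term is the x-term, so the transverse axis is horizontal; a² = 81, b² = 40.
a = 9. Vertices at (h ± a, k).

(-10, 3) and (8, 3)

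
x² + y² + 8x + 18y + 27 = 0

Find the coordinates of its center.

Group the x- and y-terms: (x² + 8x) + (y² + 18y) = -27
(x + 4)² + (y + 9)² = -27 + 16 + 81 = 70
So (x + 4)² + (y + 9)² = 70.
Circle centered at (-4, -9) with r² = 70.

(-4, -9)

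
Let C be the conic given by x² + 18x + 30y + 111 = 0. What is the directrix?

y = 13/2

Only x is squared. Complete the square in x: (x + 9)² = -30(y + 1).
Vertex (-9, -1); 4p = -30 so p = -15/2. Opens down.
Directrix is the horizontal line y = k − p = -1 − (-15/2) = 13/2.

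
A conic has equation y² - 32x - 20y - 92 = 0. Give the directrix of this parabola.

x = -14

Only y is squared. Complete the square in y: (y - 10)² = 32(x + 6).
Vertex (-6, 10); 4p = 32 so p = 8. Opens right.
Directrix is the vertical line x = h − p = -6 − (8) = -14.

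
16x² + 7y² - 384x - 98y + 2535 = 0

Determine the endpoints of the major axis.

16(x² - 24x) + 7(y² - 14y) = -2535
16(x - 12)² + 7(y - 7)² = -2535 + 2304 + 343 = 112
Divide by 112: (x - 12)²/7 + (y - 7)²/16 = 1
Ellipse, center (12, 7), major axis vertical; a² = 16, b² = 7.
a = 4. Vertices at (h, k ± a).

(12, 3) and (12, 11)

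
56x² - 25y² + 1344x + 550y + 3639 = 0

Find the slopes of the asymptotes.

2√14/5 and -2√14/5

Group the x- and y-terms: 56(x² + 24x) -25(y² - 22y) = -3639
56(x + 12)² -25(y - 11)² = -3639 + 8064 - 3025 = 1400
Divide by 1400: (x + 12)²/25 - (y - 11)²/56 = 1
Hyperbola, center (-12, 11), transverse axis horizontal; a² = 25, b² = 56.
For a horizontal hyperbola the asymptotes have slope ±b/a.
Here that is ±2√14/5.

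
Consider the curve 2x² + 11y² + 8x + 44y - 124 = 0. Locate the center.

(-2, -2)

2(x² + 4x) + 11(y² + 4y) = 124
Complete the square in x and y: 2(x + 2)² + 11(y + 2)² = 124 + 8 + 44 = 176
Divide through by 176 to get (x + 2)²/88 + (y + 2)²/16 = 1.
Ellipse with center (-2, -2).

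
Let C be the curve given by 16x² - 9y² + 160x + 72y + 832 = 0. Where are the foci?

Group the x- and y-terms: 16(x² + 10x) -9(y² - 8y) = -832
Completing the square gives 16(x + 5)² -9(y - 4)² = -832 + 400 - 144 = -576.
Divide by -576: (y - 4)²/64 - (x + 5)²/36 = 1
Hyperbola, center (-5, 4), transverse axis vertical; a² = 64, b² = 36.
c² = a² + b² = 64 + 36 = 100, so c = 10.
Foci lie on the vertical axis through the center: (h, k ± c).

(-5, -6) and (-5, 14)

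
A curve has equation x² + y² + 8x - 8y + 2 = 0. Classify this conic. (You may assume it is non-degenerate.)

No xy term. Coefficients of x² and y² are A = 1, C = 1.
A = C (same sign) ⇒ circle.

circle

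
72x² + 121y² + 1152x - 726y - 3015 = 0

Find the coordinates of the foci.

(-15, 3) and (-1, 3)

Group: 72(x² + 16x) + 121(y² - 6y) = 3015
Complete the square: 72(x + 8)² + 121(y - 3)² = 3015 + 4608 + 1089 = 8712
Divide through by 8712 to get (x + 8)²/121 + (y - 3)²/72 = 1.
Ellipse, center (-8, 3), major axis horizontal; a² = 121, b² = 72.
c² = a² - b² = 121 - 72 = 49, so c = 7.
Foci lie on the horizontal axis through the center: (h ± c, k).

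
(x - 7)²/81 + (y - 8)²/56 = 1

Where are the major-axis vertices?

(-2, 8) and (16, 8)

Center (7, 8). The larger denominator 81 sits under the x-term, so the major axis is horizontal; a² = 81, b² = 56.
a = 9. Vertices at (h ± a, k).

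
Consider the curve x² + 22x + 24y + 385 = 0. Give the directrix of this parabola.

Only x is squared. Complete the square in x: (x + 11)² = -24(y + 11).
Vertex (-11, -11); 4p = -24 so p = -6. Opens down.
Directrix is the horizontal line y = k − p = -11 − (-6) = -5.

y = -5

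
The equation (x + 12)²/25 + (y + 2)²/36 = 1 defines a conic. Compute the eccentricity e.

e = √11/6

Center (-12, -2). The larger denominator 36 sits under the y-term, so the major axis is vertical; a² = 36, b² = 25.
c² = a² - b² = 11, so c = √11.
e = c/a = √11/6.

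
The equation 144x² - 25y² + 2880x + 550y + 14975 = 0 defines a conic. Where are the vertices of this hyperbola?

(-10, -1) and (-10, 23)

Collect terms: 144(x² + 20x) -25(y² - 22y) = -14975
Complete the square in x and y: 144(x + 10)² -25(y - 11)² = -14975 + 14400 - 3025 = -3600
Dividing both sides by -3600: (y - 11)²/144 - (x + 10)²/25 = 1
Hyperbola, center (-10, 11), transverse axis vertical; a² = 144, b² = 25.
a = 12. Vertices at (h, k ± a).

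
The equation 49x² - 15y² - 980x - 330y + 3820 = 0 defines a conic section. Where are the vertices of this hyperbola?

(10, -18) and (10, -4)

Collect terms: 49(x² - 20x) -15(y² + 22y) = -3820
Complete the square: 49(x - 10)² -15(y + 11)² = -3820 + 4900 - 1815 = -735
Dividing both sides by -735: (y + 11)²/49 - (x - 10)²/15 = 1
Hyperbola, center (10, -11), transverse axis vertical; a² = 49, b² = 15.
a = 7. Vertices at (h, k ± a).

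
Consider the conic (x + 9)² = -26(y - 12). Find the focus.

(-9, 11/2)

Vertex (-9, 12); 4p = -26 so p = -13/2. Opens down.
Focus is p units from the vertex along the axis: (h, k + p).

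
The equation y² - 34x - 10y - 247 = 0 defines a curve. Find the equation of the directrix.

Only y is squared. Complete the square in y: (y - 5)² = 34(x + 8).
Vertex (-8, 5); 4p = 34 so p = 17/2. Opens right.
Directrix is the vertical line x = h − p = -8 − (17/2) = -33/2.

x = -33/2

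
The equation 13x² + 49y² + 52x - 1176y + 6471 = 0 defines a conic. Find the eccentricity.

Group: 13(x² + 4x) + 49(y² - 24y) = -6471
Complete the square: 13(x + 2)² + 49(y - 12)² = -6471 + 52 + 7056 = 637
Divide through by 637 to get (x + 2)²/49 + (y - 12)²/13 = 1.
Ellipse, center (-2, 12), major axis horizontal; a² = 49, b² = 13.
c² = a² - b² = 36, so c = 6.
e = c/a = 6/7.

e = 6/7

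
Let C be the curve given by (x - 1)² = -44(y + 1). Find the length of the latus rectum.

44

Vertex (1, -1); 4p = -44 so p = -11. Opens down.
Latus rectum length = |4p| = 44.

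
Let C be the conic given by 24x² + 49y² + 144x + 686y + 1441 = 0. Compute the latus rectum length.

48/7

Rearranging, 24(x² + 6x) + 49(y² + 14y) = -1441.
24(x + 3)² + 49(y + 7)² = -1441 + 216 + 2401 = 1176
Dividing both sides by 1176: (x + 3)²/49 + (y + 7)²/24 = 1
Ellipse, center (-3, -7), major axis horizontal; a² = 49, b² = 24.
Latus rectum length = 2b²/a = 2·24/7 = 48/7.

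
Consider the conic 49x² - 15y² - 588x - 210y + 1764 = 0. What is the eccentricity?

Rearranging, 49(x² - 12x) -15(y² + 14y) = -1764.
Completing the square gives 49(x - 6)² -15(y + 7)² = -1764 + 1764 - 735 = -735.
Divide through by -735 to get (y + 7)²/49 - (x - 6)²/15 = 1.
Hyperbola, center (6, -7), transverse axis vertical; a² = 49, b² = 15.
c² = a² + b² = 64, so c = 8.
e = c/a = 8/7.

e = 8/7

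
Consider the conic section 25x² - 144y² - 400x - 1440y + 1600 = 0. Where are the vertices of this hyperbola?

(8, -10) and (8, 0)

25(x² - 16x) -144(y² + 10y) = -1600
25(x - 8)² -144(y + 5)² = -1600 + 1600 - 3600 = -3600
Divide through by -3600 to get (y + 5)²/25 - (x - 8)²/144 = 1.
Hyperbola, center (8, -5), transverse axis vertical; a² = 25, b² = 144.
a = 5. Vertices at (h, k ± a).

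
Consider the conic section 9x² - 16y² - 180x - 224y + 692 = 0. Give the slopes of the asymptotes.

9(x² - 20x) -16(y² + 14y) = -692
Complete the square: 9(x - 10)² -16(y + 7)² = -692 + 900 - 784 = -576
Divide by -576: (y + 7)²/36 - (x - 10)²/64 = 1
Hyperbola, center (10, -7), transverse axis vertical; a² = 36, b² = 64.
For a vertical hyperbola the asymptotes have slope ±a/b.
Here that is ±6/8 = ±3/4.

3/4 and -3/4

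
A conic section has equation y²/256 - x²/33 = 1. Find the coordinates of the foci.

(0, -17) and (0, 17)

Center (0, 0). The positive term is the y-term, so the transverse axis is vertical; a² = 256, b² = 33.
c² = a² + b² = 256 + 33 = 289, so c = 17.
Foci lie on the vertical axis through the center: (h, k ± c).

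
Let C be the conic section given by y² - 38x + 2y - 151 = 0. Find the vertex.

Only y is squared. Complete the square in y: (y + 1)² = 38(x + 4).
Vertex (-4, -1); 4p = 38 so p = 19/2. Opens right.

(-4, -1)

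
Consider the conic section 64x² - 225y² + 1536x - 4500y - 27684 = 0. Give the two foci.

Rearranging, 64(x² + 24x) -225(y² + 20y) = 27684.
Completing the square gives 64(x + 12)² -225(y + 10)² = 27684 + 9216 - 22500 = 14400.
Dividing both sides by 14400: (x + 12)²/225 - (y + 10)²/64 = 1
Hyperbola, center (-12, -10), transverse axis horizontal; a² = 225, b² = 64.
c² = a² + b² = 225 + 64 = 289, so c = 17.
Foci lie on the horizontal axis through the center: (h ± c, k).

(-29, -10) and (5, -10)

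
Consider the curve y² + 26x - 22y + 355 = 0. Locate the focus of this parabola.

(-31/2, 11)

Only y is squared. Complete the square in y: (y - 11)² = -26(x + 9).
Vertex (-9, 11); 4p = -26 so p = -13/2. Opens left.
Focus is p units from the vertex along the axis: (h + p, k).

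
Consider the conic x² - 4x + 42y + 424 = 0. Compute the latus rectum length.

42

Only x is squared. Complete the square in x: (x - 2)² = -42(y + 10).
Vertex (2, -10); 4p = -42 so p = -21/2. Opens down.
Latus rectum length = |4p| = 42.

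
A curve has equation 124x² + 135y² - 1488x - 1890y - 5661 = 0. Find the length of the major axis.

Group the x- and y-terms: 124(x² - 12x) + 135(y² - 14y) = 5661
124(x - 6)² + 135(y - 7)² = 5661 + 4464 + 6615 = 16740
Dividing both sides by 16740: (x - 6)²/135 + (y - 7)²/124 = 1
Ellipse, center (6, 7), major axis horizontal; a² = 135, b² = 124.
a² = 135 so a = 3√15; the major axis has length 2a = 6√15.

6√15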